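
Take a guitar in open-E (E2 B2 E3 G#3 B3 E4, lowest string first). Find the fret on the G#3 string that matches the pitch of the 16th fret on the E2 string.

0

Fret 16 on E2 is MIDI 40 + 16 = 56 (G#3). On the G#3 string (open MIDI 56), that pitch is 56 − 56 = fret 0.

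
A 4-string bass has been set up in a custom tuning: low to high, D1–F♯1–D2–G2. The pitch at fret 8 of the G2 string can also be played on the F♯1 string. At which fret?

Fret 8 on G2 is MIDI 43 + 8 = 51 (D♯3). On the F♯1 string (open MIDI 30), that pitch is 51 − 30 = fret 21.

21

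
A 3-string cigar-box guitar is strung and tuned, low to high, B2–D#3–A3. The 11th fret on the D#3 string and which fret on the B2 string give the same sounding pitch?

15

Fret 11 on D#3 is MIDI 51 + 11 = 62 (D4). On the B2 string (open MIDI 47), that pitch is 62 − 47 = fret 15.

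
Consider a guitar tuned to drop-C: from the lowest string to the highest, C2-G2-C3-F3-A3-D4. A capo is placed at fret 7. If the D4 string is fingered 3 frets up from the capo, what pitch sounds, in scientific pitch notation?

C5

The capo raises the open D4 by 7 semitones to A4; fretting 3 more gives D4 + 7 + 3 = D4 + 10 semitones = C5.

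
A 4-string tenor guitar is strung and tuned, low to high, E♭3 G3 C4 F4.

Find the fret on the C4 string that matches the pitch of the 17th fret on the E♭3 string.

8

E♭3 at fret 17 is E♭3 + 17 semitones = A♭4.
The open C4 string is 9 semitones above the open E♭3, so the same pitch on the C4 string lies at fret 17 − 9 = 8.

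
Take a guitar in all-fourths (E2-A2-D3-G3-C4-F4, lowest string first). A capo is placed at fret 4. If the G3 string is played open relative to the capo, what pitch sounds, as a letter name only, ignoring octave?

The capo raises the open G3 by 4 semitones to B3; fretting 0 more gives G3 + 4 + 0 = G3 + 4 semitones, landing on B.

B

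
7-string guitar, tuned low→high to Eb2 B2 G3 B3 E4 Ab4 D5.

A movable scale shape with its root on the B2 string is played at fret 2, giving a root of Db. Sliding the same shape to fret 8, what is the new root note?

Moving from fret 2 to fret 8 shifts the root by 6 semitones.
Db up 6 semitones is G.

G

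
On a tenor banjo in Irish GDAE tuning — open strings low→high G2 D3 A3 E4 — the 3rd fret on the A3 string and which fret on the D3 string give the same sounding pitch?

A3 at fret 3 is A3 + 3 semitones = C4.
The open D3 string is 7 semitones below the open A3, so the same pitch on the D3 string lies at fret 3 + 7 = 10.

10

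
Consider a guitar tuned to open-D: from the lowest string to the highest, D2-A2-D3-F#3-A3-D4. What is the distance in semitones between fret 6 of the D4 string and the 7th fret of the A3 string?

4 semitones

D4 at fret 6 → G#4 (MIDI 68); A3 at fret 7 → E4 (MIDI 64).
68 − 64 = 4, so the two pitches are 4 semitones apart, with G#4 the higher.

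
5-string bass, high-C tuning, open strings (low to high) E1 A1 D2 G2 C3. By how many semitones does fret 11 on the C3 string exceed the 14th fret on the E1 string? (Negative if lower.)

17 semitones

C3 at fret 11 → B3 (MIDI 59); E1 at fret 14 → F#2 (MIDI 42).
59 − 42 = 17, so the two pitches are 17 semitones apart.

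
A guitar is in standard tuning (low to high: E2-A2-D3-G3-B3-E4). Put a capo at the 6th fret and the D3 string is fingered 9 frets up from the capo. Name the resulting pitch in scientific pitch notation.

The capo raises the open D3 by 6 semitones to G#3; fretting 9 more gives D3 + 6 + 9 = D3 + 15 semitones = F4.

F4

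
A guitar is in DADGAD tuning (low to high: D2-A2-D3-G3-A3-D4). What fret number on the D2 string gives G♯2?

G♯2 is 6 semitones above the open D2 (D–D#–E–F–F#–G–G#), so it sits at fret 6.

6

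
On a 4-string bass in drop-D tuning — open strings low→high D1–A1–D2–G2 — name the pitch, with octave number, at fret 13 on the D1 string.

D#2

Each fret is one semitone, so D1 + 13 = D#2.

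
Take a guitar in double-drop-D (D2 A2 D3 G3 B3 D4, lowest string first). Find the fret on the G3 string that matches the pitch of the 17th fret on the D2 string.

D2 at fret 17 is D2 + 17 semitones = G3.
The open G3 string is 17 semitones above the open D2, so the same pitch on the G3 string lies at fret 17 − 17 = 0.

0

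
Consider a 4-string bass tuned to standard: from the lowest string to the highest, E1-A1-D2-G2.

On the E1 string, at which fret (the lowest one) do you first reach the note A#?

From E1, count semitones up the chromatic scale until reaching A#: E–F–F#–G–G#–A–A# — 6 steps.

6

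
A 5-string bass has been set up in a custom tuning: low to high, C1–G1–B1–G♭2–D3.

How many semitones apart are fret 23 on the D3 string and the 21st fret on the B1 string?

D3 at fret 23 → D♭5 (MIDI 73); B1 at fret 21 → A♭3 (MIDI 56).
73 − 56 = 17, so the two pitches are 17 semitones apart, with D♭5 the higher.

17 semitones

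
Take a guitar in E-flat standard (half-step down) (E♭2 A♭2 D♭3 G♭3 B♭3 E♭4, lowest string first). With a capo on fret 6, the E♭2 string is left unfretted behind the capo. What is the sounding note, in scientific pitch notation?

The capo raises the open E♭2 by 6 semitones to A2; fretting 0 more gives E♭2 + 6 + 0 = E♭2 + 6 semitones = A2.

A2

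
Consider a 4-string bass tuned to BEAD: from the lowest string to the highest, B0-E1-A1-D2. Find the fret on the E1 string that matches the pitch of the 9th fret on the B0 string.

Fret 9 on B0 is MIDI 23 + 9 = 32 (G#1). On the E1 string (open MIDI 28), that pitch is 32 − 28 = fret 4.

4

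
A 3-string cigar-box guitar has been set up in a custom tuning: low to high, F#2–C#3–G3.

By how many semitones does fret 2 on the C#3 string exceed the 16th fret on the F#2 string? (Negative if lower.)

-7 semitones

C#3 at fret 2 → D#3 (MIDI 51); F#2 at fret 16 → A#3 (MIDI 58).
51 − 58 = -7, so the two pitches are 7 semitones apart.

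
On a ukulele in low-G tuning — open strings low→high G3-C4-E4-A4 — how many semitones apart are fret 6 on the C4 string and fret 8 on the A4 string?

C4 at fret 6 → F#4 (MIDI 66); A4 at fret 8 → F5 (MIDI 77).
66 − 77 = -11, so the two pitches are 11 semitones apart, with F5 the higher.

11 semitones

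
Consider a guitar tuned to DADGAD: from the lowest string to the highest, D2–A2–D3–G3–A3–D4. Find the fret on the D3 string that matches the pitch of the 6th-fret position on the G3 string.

G3 at fret 6 is G3 + 6 semitones = C♯4.
The open D3 string is 5 semitones below the open G3, so the same pitch on the D3 string lies at fret 6 + 5 = 11.

11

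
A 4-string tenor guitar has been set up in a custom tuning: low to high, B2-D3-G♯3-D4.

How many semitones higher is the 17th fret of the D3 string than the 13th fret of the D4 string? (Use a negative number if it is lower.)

D3 at fret 17 → G4 (MIDI 67); D4 at fret 13 → D♯5 (MIDI 75).
67 − 75 = -8, so the two pitches are 8 semitones apart.

-8 semitones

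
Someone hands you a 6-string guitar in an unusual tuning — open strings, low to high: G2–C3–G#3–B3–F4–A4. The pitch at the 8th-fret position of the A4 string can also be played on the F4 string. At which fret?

12

A4 at fret 8 is A4 + 8 semitones = F5.
The open F4 string is 4 semitones below the open A4, so the same pitch on the F4 string lies at fret 8 + 4 = 12.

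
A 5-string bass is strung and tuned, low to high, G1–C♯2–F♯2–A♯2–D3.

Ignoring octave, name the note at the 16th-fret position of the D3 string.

The open D3 string plus 16 semitones: D–D#–E–F–…–E–F–F#.

F♯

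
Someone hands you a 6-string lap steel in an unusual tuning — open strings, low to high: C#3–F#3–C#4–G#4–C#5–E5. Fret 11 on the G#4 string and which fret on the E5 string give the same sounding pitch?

Fret 11 on G#4 is MIDI 68 + 11 = 79 (G5). On the E5 string (open MIDI 76), that pitch is 79 − 76 = fret 3.

3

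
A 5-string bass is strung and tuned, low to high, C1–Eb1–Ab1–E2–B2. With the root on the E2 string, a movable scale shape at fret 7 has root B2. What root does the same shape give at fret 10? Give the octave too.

D3

Moving from fret 7 to fret 10 shifts the root by 3 semitones.
B2 up 3 semitones is D3.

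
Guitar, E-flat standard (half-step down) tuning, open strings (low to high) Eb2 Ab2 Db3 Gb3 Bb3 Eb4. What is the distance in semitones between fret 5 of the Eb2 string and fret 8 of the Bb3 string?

Eb2 at fret 5 → Ab2 (MIDI 44); Bb3 at fret 8 → Gb4 (MIDI 66).
44 − 66 = -22, so the two pitches are 22 semitones apart, with Gb4 the higher.

22 semitones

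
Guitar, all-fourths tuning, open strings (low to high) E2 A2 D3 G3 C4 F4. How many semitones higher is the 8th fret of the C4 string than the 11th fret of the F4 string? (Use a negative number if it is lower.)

-8 semitones

C4 at fret 8 → G#4 (MIDI 68); F4 at fret 11 → E5 (MIDI 76).
68 − 76 = -8, so the two pitches are 8 semitones apart.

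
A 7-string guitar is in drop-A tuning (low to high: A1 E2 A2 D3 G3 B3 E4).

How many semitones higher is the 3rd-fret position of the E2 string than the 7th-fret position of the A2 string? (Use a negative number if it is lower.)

E2 at fret 3 → G2 (MIDI 43); A2 at fret 7 → E3 (MIDI 52).
43 − 52 = -9, so the two pitches are 9 semitones apart.

-9 semitones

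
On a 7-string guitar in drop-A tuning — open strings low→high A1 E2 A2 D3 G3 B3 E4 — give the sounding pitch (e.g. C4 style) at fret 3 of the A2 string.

Each fret is one semitone, so A2 + 3 = C3.

C3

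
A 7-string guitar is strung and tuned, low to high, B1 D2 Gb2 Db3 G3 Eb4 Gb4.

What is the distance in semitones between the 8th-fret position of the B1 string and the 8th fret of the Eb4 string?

28 semitones

B1 at fret 8 → G2 (MIDI 43); Eb4 at fret 8 → B4 (MIDI 71).
43 − 71 = -28, so the two pitches are 28 semitones apart, with B4 the higher.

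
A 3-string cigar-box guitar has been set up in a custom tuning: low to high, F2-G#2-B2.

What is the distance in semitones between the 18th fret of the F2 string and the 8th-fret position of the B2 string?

4 semitones

F2 at fret 18 → B3 (MIDI 59); B2 at fret 8 → G3 (MIDI 55).
59 − 55 = 4, so the two pitches are 4 semitones apart, with B3 the higher.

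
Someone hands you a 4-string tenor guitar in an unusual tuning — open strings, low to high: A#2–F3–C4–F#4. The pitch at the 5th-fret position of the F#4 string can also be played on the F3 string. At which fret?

18

F#4 at fret 5 is F#4 + 5 semitones = B4.
The open F3 string is 13 semitones below the open F#4, so the same pitch on the F3 string lies at fret 5 + 13 = 18.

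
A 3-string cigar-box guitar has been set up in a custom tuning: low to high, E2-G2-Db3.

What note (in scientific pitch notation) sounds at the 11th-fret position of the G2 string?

Each fret is one semitone, so G2 + 11 = Gb3.

Gb3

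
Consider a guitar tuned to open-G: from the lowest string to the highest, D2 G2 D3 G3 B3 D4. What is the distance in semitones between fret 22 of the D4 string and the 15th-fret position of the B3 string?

10 semitones

D4 at fret 22 → C6 (MIDI 84); B3 at fret 15 → D5 (MIDI 74).
84 − 74 = 10, so the two pitches are 10 semitones apart, with C6 the higher.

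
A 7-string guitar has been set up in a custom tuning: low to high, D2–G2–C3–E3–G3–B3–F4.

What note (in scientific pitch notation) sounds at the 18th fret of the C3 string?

The open C3 string plus 18 semitones: C–C#–D–D#–…–E–F–F#.
The walk passes from B into C once, so the octave number goes from 3 to 4.

F#4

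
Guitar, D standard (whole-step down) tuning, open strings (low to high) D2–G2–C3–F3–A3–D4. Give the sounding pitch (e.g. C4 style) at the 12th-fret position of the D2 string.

The open D2 string plus 12 semitones: D–D#–E–F–…–C–C#–D.
The walk passes from B into C once, so the octave number goes from 2 to 3.

D3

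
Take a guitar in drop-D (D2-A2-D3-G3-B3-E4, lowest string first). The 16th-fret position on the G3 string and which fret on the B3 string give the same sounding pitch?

G3 at fret 16 is G3 + 16 semitones = B4.
The open B3 string is 4 semitones above the open G3, so the same pitch on the B3 string lies at fret 16 − 4 = 12.

12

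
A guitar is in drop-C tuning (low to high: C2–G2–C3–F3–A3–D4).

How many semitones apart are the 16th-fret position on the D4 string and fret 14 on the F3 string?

11 semitones

D4 at fret 16 → F♯5 (MIDI 78); F3 at fret 14 → G4 (MIDI 67).
78 − 67 = 11, so the two pitches are 11 semitones apart, with F♯5 the higher.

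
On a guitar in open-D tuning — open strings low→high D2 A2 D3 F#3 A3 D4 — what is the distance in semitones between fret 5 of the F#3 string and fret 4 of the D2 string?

F#3 at fret 5 → B3 (MIDI 59); D2 at fret 4 → F#2 (MIDI 42).
59 − 42 = 17, so the two pitches are 17 semitones apart, with B3 the higher.

17 semitones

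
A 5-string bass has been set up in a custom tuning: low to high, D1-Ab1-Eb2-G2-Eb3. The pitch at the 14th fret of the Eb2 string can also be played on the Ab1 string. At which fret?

Eb2 at fret 14 is Eb2 + 14 semitones = F3.
The open Ab1 string is 7 semitones below the open Eb2, so the same pitch on the Ab1 string lies at fret 14 + 7 = 21.

21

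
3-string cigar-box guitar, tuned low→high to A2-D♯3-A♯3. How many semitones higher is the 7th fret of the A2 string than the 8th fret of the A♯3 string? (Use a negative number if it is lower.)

A2 at fret 7 → E3 (MIDI 52); A♯3 at fret 8 → F♯4 (MIDI 66).
52 − 66 = -14, so the two pitches are 14 semitones apart.

-14 semitones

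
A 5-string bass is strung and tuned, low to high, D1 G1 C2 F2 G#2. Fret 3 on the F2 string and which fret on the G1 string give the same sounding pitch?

F2 at fret 3 is F2 + 3 semitones = G#2.
The open G1 string is 10 semitones below the open F2, so the same pitch on the G1 string lies at fret 3 + 10 = 13.

13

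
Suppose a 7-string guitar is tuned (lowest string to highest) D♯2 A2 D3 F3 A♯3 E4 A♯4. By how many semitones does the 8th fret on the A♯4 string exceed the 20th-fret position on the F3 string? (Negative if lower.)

A♯4 at fret 8 → F♯5 (MIDI 78); F3 at fret 20 → C♯5 (MIDI 73).
78 − 73 = 5, so the two pitches are 5 semitones apart.

5 semitones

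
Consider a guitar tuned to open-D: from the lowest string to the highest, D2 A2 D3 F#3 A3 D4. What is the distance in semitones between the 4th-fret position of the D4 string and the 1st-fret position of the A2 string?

20 semitones

D4 at fret 4 → F#4 (MIDI 66); A2 at fret 1 → A#2 (MIDI 46).
66 − 46 = 20, so the two pitches are 20 semitones apart, with F#4 the higher.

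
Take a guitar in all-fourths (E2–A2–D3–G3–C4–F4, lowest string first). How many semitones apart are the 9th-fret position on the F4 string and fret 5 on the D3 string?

F4 at fret 9 → D5 (MIDI 74); D3 at fret 5 → G3 (MIDI 55).
74 − 55 = 19, so the two pitches are 19 semitones apart, with D5 the higher.

19 semitones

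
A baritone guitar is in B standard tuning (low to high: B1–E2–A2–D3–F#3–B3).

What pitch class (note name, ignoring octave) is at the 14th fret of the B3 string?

The open B3 string plus 14 semitones: B–C–C#–D–…–B–C–C#.
(Equivalently spelled Db.)

C#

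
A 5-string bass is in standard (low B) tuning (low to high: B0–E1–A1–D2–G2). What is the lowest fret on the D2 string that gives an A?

From D2, count semitones up the chromatic scale until reaching A: D–D#–E–F–F#–G–G#–A — 7 steps.

7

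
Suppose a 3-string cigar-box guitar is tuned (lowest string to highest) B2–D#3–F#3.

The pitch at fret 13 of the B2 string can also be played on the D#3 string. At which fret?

Fret 13 on B2 is MIDI 47 + 13 = 60 (C4). On the D#3 string (open MIDI 51), that pitch is 60 − 51 = fret 9.

9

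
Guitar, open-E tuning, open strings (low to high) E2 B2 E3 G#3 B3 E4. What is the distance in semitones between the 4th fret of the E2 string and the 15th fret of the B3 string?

E2 at fret 4 → G#2 (MIDI 44); B3 at fret 15 → D5 (MIDI 74).
44 − 74 = -30, so the two pitches are 30 semitones apart, with D5 the higher.

30 semitones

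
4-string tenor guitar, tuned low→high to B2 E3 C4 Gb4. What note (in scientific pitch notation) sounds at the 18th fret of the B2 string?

B2 is MIDI 47. Adding 18 gives 65, which is F4.

F4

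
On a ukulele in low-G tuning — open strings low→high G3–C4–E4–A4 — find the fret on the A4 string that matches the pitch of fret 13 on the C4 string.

4

C4 at fret 13 is C4 + 13 semitones = C#5.
The open A4 string is 9 semitones above the open C4, so the same pitch on the A4 string lies at fret 13 − 9 = 4.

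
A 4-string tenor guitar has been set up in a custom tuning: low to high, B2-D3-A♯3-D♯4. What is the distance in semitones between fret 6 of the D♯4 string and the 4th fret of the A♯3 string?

D♯4 at fret 6 → A4 (MIDI 69); A♯3 at fret 4 → D4 (MIDI 62).
69 − 62 = 7, so the two pitches are 7 semitones apart, with A4 the higher.

7 semitones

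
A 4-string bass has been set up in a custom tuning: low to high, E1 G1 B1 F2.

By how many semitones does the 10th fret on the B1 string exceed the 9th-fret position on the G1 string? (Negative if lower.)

5 semitones

B1 at fret 10 → A2 (MIDI 45); G1 at fret 9 → E2 (MIDI 40).
45 − 40 = 5, so the two pitches are 5 semitones apart.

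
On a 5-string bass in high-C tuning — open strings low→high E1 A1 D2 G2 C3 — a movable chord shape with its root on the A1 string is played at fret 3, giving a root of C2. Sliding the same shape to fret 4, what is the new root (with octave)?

C♯2

Moving from fret 3 to fret 4 shifts the root by 1 semitone.
C2 up 1 semitone is C♯2.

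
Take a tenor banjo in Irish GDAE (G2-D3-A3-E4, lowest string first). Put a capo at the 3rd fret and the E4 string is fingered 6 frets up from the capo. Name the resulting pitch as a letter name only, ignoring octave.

C♯

The capo raises the open E4 by 3 semitones to G4; fretting 6 more gives E4 + 3 + 6 = E4 + 9 semitones, landing on C♯.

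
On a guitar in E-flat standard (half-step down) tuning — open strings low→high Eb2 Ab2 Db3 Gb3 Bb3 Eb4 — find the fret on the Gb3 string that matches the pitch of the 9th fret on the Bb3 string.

Bb3 at fret 9 is Bb3 + 9 semitones = G4.
The open Gb3 string is 4 semitones below the open Bb3, so the same pitch on the Gb3 string lies at fret 9 + 4 = 13.

13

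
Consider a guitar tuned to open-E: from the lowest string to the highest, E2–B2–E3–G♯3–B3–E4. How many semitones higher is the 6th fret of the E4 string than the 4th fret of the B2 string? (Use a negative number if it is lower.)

19 semitones

E4 at fret 6 → A♯4 (MIDI 70); B2 at fret 4 → D♯3 (MIDI 51).
70 − 51 = 19, so the two pitches are 19 semitones apart.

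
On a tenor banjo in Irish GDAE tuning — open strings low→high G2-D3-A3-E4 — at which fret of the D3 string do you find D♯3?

D♯3 is 1 semitone above the open D3 (D–D#), so it sits at fret 1.

1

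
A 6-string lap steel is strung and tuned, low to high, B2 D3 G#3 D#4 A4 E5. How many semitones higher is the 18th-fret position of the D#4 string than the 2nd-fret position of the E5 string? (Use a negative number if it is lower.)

3 semitones

D#4 at fret 18 → A5 (MIDI 81); E5 at fret 2 → F#5 (MIDI 78).
81 − 78 = 3, so the two pitches are 3 semitones apart.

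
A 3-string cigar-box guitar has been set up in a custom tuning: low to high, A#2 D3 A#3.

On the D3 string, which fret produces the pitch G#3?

G#3 is 6 semitones above the open D3 (D–D#–E–F–F#–G–G#), so it sits at fret 6.

6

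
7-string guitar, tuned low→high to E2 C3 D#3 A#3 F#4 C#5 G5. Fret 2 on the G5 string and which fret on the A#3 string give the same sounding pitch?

23

G5 at fret 2 is G5 + 2 semitones = A5.
The open A#3 string is 21 semitones below the open G5, so the same pitch on the A#3 string lies at fret 2 + 21 = 23.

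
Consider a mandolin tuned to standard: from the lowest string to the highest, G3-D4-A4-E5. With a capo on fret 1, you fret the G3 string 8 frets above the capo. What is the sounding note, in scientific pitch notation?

E4

The capo raises the open G3 by 1 semitone to G#3; fretting 8 more gives G3 + 1 + 8 = G3 + 9 semitones = E4.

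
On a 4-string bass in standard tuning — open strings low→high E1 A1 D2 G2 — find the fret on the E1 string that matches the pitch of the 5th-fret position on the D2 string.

15

Fret 5 on D2 is MIDI 38 + 5 = 43 (G2). On the E1 string (open MIDI 28), that pitch is 43 − 28 = fret 15.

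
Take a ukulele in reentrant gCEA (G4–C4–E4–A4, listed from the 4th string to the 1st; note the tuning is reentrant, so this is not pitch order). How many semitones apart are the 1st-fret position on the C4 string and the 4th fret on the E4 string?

C4 at fret 1 → C#4 (MIDI 61); E4 at fret 4 → G#4 (MIDI 68).
61 − 68 = -7, so the two pitches are 7 semitones apart, with G#4 the higher.

7 semitones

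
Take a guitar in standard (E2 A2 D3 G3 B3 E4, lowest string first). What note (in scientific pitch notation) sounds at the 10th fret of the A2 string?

G3

Each fret is one semitone, so A2 + 10 = G3.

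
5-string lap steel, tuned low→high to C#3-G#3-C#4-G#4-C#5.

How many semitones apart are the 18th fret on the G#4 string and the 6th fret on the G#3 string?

24 semitones

G#4 at fret 18 → D6 (MIDI 86); G#3 at fret 6 → D4 (MIDI 62).
86 − 62 = 24, so the two pitches are 24 semitones apart, with D6 the higher.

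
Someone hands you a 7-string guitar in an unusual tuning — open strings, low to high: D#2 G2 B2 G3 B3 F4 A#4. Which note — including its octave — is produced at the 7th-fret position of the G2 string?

Each fret is one semitone, so G2 + 7 = D3.

D3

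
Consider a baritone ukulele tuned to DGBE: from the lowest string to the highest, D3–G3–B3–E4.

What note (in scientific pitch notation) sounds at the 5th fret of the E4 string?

A4

E4 is MIDI 64. Adding 5 gives 69, which is A4.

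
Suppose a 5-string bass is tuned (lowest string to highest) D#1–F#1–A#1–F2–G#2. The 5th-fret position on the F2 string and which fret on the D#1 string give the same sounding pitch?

19

F2 at fret 5 is F2 + 5 semitones = A#2.
The open D#1 string is 14 semitones below the open F2, so the same pitch on the D#1 string lies at fret 5 + 14 = 19.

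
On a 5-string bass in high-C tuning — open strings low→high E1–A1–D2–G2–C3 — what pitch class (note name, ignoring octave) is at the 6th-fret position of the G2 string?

C#

G2 is MIDI 43. Adding 6 gives 49; 49 mod 12 = 1, i.e. C#.
(Equivalently spelled Db.)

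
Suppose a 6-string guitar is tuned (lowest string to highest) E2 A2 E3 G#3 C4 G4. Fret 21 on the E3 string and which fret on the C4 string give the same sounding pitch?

13

E3 at fret 21 is E3 + 21 semitones = C#5.
The open C4 string is 8 semitones above the open E3, so the same pitch on the C4 string lies at fret 21 − 8 = 13.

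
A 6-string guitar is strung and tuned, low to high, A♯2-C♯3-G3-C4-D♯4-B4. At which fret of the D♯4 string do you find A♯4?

A♯4 is 7 semitones above the open D♯4 (D#–E–F–F#–G–G#–A–A#), so it sits at fret 7.

7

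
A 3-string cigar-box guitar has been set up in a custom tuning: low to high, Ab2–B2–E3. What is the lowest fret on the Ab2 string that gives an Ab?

From Ab2, count semitones up the chromatic scale until reaching Ab: Ab — 0 steps.

0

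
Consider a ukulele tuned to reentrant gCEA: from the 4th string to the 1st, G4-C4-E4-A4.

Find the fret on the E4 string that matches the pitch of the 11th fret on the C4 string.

C4 at fret 11 is C4 + 11 semitones = B4.
The open E4 string is 4 semitones above the open C4, so the same pitch on the E4 string lies at fret 11 − 4 = 7.

7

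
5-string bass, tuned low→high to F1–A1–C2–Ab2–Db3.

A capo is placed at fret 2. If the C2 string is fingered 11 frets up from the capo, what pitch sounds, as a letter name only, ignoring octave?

Db

The capo raises the open C2 by 2 semitones to D2; fretting 11 more gives C2 + 2 + 11 = C2 + 13 semitones, landing on Db.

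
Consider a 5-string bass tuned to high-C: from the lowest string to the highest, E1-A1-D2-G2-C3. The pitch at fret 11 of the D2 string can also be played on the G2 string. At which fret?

Fret 11 on D2 is MIDI 38 + 11 = 49 (C♯3). On the G2 string (open MIDI 43), that pitch is 49 − 43 = fret 6.

6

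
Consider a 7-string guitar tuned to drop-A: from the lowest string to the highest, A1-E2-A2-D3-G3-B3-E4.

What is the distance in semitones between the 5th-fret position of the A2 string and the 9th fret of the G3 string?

A2 at fret 5 → D3 (MIDI 50); G3 at fret 9 → E4 (MIDI 64).
50 − 64 = -14, so the two pitches are 14 semitones apart, with E4 the higher.

14 semitones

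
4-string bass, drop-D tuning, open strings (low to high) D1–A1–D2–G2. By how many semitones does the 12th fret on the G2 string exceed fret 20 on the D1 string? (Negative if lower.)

G2 at fret 12 → G3 (MIDI 55); D1 at fret 20 → A#2 (MIDI 46).
55 − 46 = 9, so the two pitches are 9 semitones apart.

9 semitones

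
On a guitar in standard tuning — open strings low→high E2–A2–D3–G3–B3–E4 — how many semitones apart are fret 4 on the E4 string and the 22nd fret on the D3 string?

4 semitones

E4 at fret 4 → G#4 (MIDI 68); D3 at fret 22 → C5 (MIDI 72).
68 − 72 = -4, so the two pitches are 4 semitones apart, with C5 the higher.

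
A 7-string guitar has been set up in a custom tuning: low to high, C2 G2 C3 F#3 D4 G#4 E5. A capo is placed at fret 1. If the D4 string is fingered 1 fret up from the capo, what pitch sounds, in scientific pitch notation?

The capo raises the open D4 by 1 semitone to D#4; fretting 1 more gives D4 + 1 + 1 = D4 + 2 semitones = E4.

E4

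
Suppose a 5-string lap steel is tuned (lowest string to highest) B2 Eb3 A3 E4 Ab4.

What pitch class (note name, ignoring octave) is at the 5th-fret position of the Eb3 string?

Eb3 is MIDI 51. Adding 5 gives 56; 56 mod 12 = 8, i.e. Ab.
(Equivalently spelled G#.)

Ab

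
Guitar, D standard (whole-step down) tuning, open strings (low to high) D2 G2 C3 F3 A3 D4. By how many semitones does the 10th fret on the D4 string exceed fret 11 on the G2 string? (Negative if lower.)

18 semitones

D4 at fret 10 → C5 (MIDI 72); G2 at fret 11 → F♯3 (MIDI 54).
72 − 54 = 18, so the two pitches are 18 semitones apart.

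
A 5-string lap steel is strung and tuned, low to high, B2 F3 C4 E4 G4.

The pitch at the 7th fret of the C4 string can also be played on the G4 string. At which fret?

C4 at fret 7 is C4 + 7 semitones = G4.
The open G4 string is 7 semitones above the open C4, so the same pitch on the G4 string lies at fret 7 − 7 = 0.

0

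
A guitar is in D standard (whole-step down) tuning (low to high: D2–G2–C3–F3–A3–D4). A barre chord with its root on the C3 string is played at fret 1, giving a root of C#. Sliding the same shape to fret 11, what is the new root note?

Moving from fret 1 to fret 11 shifts the root by 10 semitones.
C# up 10 semitones is B.

B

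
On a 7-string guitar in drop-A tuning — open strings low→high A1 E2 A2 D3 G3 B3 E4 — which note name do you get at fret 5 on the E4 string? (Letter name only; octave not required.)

A

The open E4 string plus 5 semitones: E–F–F#–G–G#–A.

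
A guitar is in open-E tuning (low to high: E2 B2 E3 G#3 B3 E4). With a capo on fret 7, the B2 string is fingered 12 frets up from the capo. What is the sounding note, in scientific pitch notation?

F#4

The capo raises the open B2 by 7 semitones to F#3; fretting 12 more gives B2 + 7 + 12 = B2 + 19 semitones = F#4.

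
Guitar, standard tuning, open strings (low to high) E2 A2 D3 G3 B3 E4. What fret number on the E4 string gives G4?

G4 is 3 semitones above the open E4 (E–F–F#–G), so it sits at fret 3.

3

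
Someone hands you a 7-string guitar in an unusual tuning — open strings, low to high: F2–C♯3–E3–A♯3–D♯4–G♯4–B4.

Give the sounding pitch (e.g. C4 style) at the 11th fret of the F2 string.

E3

Each fret is one semitone, so F2 + 11 = E3.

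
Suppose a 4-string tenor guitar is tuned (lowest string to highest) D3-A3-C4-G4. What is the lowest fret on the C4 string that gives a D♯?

From C4, count semitones up the chromatic scale until reaching D♯: C–C#–D–D# — 3 steps.

3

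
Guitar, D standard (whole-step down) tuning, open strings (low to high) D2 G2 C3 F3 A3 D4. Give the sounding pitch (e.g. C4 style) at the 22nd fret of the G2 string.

Each fret is one semitone, so G2 + 22 = F4.

F4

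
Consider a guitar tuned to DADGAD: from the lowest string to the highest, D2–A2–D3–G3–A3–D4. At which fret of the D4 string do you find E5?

14

E5 is 14 semitones above the open D4 (D–D#–E–F–…–D–D#–E), so it sits at fret 14.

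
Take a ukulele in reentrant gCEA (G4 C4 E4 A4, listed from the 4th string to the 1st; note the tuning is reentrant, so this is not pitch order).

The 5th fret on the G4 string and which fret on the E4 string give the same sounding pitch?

G4 at fret 5 is G4 + 5 semitones = C5.
The open E4 string is 3 semitones below the open G4, so the same pitch on the E4 string lies at fret 5 + 3 = 8.

8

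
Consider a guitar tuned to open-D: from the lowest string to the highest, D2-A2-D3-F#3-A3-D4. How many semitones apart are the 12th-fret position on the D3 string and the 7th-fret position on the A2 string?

D3 at fret 12 → D4 (MIDI 62); A2 at fret 7 → E3 (MIDI 52).
62 − 52 = 10, so the two pitches are 10 semitones apart, with D4 the higher.

10 semitones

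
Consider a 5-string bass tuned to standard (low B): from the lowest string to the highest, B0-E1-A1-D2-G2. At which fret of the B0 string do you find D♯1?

D♯1 is 4 semitones above the open B0 (B–C–C#–D–D#), so it sits at fret 4.

4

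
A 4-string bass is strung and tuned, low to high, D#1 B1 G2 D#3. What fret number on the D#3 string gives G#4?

G#4 is 17 semitones above the open D#3 (D#–E–F–F#–…–F#–G–G#), so it sits at fret 17.

17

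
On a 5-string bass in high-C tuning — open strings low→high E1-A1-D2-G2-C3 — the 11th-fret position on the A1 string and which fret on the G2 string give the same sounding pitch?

1

A1 at fret 11 is A1 + 11 semitones = G♯2.
The open G2 string is 10 semitones above the open A1, so the same pitch on the G2 string lies at fret 11 − 10 = 1.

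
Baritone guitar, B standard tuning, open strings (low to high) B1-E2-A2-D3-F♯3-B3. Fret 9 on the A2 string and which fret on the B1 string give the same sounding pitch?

19

A2 at fret 9 is A2 + 9 semitones = F♯3.
The open B1 string is 10 semitones below the open A2, so the same pitch on the B1 string lies at fret 9 + 10 = 19.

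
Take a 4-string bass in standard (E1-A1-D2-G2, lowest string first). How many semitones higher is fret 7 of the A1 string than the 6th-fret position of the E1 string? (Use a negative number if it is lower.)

6 semitones

A1 at fret 7 → E2 (MIDI 40); E1 at fret 6 → A#1 (MIDI 34).
40 − 34 = 6, so the two pitches are 6 semitones apart.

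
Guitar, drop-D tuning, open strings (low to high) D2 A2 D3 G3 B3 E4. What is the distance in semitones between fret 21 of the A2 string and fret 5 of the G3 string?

6 semitones

A2 at fret 21 → F#4 (MIDI 66); G3 at fret 5 → C4 (MIDI 60).
66 − 60 = 6, so the two pitches are 6 semitones apart, with F#4 the higher.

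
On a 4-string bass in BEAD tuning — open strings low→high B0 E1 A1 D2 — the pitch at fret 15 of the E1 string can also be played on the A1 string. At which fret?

10

E1 at fret 15 is E1 + 15 semitones = G2.
The open A1 string is 5 semitones above the open E1, so the same pitch on the A1 string lies at fret 15 − 5 = 10.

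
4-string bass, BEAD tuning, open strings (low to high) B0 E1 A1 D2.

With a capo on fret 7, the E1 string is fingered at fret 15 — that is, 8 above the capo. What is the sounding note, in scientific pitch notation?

G2

The capo raises the open E1 by 7 semitones to B1; fretting 8 more gives E1 + 7 + 8 = E1 + 15 semitones = G2.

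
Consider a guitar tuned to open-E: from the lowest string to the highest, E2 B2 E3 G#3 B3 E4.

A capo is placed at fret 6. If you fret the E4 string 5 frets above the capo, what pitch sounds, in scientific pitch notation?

The capo raises the open E4 by 6 semitones to A#4; fretting 5 more gives E4 + 6 + 5 = E4 + 11 semitones = D#5.

D#5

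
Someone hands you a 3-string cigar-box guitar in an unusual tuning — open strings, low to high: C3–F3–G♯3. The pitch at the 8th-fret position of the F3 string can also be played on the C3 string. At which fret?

13

Fret 8 on F3 is MIDI 53 + 8 = 61 (C♯4). On the C3 string (open MIDI 48), that pitch is 61 − 48 = fret 13.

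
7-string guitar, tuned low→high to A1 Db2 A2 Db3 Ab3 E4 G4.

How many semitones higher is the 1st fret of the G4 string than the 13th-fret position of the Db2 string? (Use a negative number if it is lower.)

18 semitones

G4 at fret 1 → Ab4 (MIDI 68); Db2 at fret 13 → D3 (MIDI 50).
68 − 50 = 18, so the two pitches are 18 semitones apart.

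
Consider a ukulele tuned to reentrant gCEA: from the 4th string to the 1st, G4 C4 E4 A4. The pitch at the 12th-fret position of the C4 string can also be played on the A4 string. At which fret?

3

Fret 12 on C4 is MIDI 60 + 12 = 72 (C5). On the A4 string (open MIDI 69), that pitch is 72 − 69 = fret 3.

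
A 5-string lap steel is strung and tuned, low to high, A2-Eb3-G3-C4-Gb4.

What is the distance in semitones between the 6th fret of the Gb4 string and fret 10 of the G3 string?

Gb4 at fret 6 → C5 (MIDI 72); G3 at fret 10 → F4 (MIDI 65).
72 − 65 = 7, so the two pitches are 7 semitones apart, with C5 the higher.

7 semitones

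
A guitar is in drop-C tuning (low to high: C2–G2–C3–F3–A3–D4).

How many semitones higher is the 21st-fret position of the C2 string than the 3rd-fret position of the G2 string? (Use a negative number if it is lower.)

C2 at fret 21 → A3 (MIDI 57); G2 at fret 3 → A♯2 (MIDI 46).
57 − 46 = 11, so the two pitches are 11 semitones apart.

11 semitones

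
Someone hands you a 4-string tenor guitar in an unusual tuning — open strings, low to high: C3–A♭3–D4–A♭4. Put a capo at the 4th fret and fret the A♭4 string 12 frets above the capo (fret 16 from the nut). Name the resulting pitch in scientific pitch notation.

The capo raises the open A♭4 by 4 semitones to C5; fretting 12 more gives A♭4 + 4 + 12 = A♭4 + 16 semitones = C6.

C6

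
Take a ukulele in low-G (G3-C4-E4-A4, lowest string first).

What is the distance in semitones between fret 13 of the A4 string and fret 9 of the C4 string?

13 semitones

A4 at fret 13 → A#5 (MIDI 82); C4 at fret 9 → A4 (MIDI 69).
82 − 69 = 13, so the two pitches are 13 semitones apart, with A#5 the higher.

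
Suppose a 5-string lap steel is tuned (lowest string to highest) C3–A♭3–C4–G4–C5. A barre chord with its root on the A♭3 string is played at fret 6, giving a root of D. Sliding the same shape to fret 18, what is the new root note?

Moving from fret 6 to fret 18 shifts the root by 12 semitones.
D up 12 semitones is D.

D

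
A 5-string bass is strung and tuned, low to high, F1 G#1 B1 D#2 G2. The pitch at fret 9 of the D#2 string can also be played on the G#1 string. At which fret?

Fret 9 on D#2 is MIDI 39 + 9 = 48 (C3). On the G#1 string (open MIDI 32), that pitch is 48 − 32 = fret 16.

16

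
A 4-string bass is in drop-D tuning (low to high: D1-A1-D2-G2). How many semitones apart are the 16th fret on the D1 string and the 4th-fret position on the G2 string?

5 semitones

D1 at fret 16 → F#2 (MIDI 42); G2 at fret 4 → B2 (MIDI 47).
42 − 47 = -5, so the two pitches are 5 semitones apart, with B2 the higher.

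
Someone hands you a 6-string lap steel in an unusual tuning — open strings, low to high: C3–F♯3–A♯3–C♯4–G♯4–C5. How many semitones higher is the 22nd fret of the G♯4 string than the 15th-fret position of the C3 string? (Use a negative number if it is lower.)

27 semitones

G♯4 at fret 22 → F♯6 (MIDI 90); C3 at fret 15 → D♯4 (MIDI 63).
90 − 63 = 27, so the two pitches are 27 semitones apart.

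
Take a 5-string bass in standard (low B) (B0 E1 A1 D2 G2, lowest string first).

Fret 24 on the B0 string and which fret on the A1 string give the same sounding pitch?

B0 at fret 24 is B0 + 24 semitones = B2.
The open A1 string is 10 semitones above the open B0, so the same pitch on the A1 string lies at fret 24 − 10 = 14.

14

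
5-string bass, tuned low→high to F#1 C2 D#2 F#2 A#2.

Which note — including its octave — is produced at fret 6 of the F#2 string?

F#2 is MIDI 42. Adding 6 gives 48, which is C3.

C3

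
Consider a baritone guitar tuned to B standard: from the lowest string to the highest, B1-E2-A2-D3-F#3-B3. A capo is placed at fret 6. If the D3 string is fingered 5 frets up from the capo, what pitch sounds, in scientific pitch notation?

The capo raises the open D3 by 6 semitones to G#3; fretting 5 more gives D3 + 6 + 5 = D3 + 11 semitones = C#4.
(Also written Db.)

C#4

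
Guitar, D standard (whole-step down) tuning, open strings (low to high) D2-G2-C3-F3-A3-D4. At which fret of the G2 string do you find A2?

A2 is 2 semitones above the open G2 (G–G#–A), so it sits at fret 2.

2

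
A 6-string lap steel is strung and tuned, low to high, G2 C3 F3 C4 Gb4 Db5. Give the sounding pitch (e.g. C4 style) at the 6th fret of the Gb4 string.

C5

The open Gb4 string plus 6 semitones: Gb–G–Ab–A–Bb–B–C.
The walk passes from B into C once, so the octave number goes from 4 to 5.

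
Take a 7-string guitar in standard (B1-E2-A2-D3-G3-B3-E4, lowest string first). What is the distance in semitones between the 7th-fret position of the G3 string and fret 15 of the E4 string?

G3 at fret 7 → D4 (MIDI 62); E4 at fret 15 → G5 (MIDI 79).
62 − 79 = -17, so the two pitches are 17 semitones apart, with G5 the higher.

17 semitones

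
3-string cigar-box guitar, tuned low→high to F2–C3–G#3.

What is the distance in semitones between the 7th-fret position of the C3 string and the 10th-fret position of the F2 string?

C3 at fret 7 → G3 (MIDI 55); F2 at fret 10 → D#3 (MIDI 51).
55 − 51 = 4, so the two pitches are 4 semitones apart, with G3 the higher.

4 semitones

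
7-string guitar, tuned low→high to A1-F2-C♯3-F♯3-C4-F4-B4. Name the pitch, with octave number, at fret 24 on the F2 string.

F2 is MIDI 41. Adding 24 gives 65, which is F4.

F4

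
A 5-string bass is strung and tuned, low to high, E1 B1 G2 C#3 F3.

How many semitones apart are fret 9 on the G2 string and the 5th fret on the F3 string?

G2 at fret 9 → E3 (MIDI 52); F3 at fret 5 → A#3 (MIDI 58).
52 − 58 = -6, so the two pitches are 6 semitones apart, with A#3 the higher.

6 semitones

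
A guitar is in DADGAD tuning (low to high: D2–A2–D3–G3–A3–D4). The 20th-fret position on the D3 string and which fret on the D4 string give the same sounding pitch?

8

D3 at fret 20 is D3 + 20 semitones = A#4.
The open D4 string is 12 semitones above the open D3, so the same pitch on the D4 string lies at fret 20 − 12 = 8.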